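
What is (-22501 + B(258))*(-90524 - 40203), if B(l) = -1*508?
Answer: 3007897543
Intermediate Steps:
B(l) = -508
(-22501 + B(258))*(-90524 - 40203) = (-22501 - 508)*(-90524 - 40203) = -23009*(-130727) = 3007897543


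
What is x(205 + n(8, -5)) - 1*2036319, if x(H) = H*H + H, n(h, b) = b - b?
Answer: -1994089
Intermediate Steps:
n(h, b) = 0
x(H) = H + H**2 (x(H) = H**2 + H = H + H**2)
x(205 + n(8, -5)) - 1*2036319 = (205 + 0)*(1 + (205 + 0)) - 1*2036319 = 205*(1 + 205) - 2036319 = 205*206 - 2036319 = 42230 - 2036319 = -1994089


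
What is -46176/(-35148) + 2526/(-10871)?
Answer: 34432954/31841159 ≈ 1.0814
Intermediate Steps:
-46176/(-35148) + 2526/(-10871) = -46176*(-1/35148) + 2526*(-1/10871) = 3848/2929 - 2526/10871 = 34432954/31841159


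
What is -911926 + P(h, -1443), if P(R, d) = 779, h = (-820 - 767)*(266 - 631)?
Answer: -911147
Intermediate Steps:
h = 579255 (h = -1587*(-365) = 579255)
-911926 + P(h, -1443) = -911926 + 779 = -911147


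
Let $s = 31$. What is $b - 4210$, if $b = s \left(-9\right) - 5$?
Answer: $-4494$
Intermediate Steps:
$b = -284$ ($b = 31 \left(-9\right) - 5 = -279 - 5 = -284$)
$b - 4210 = -284 - 4210 = -4494$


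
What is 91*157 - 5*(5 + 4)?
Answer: 14242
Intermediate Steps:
91*157 - 5*(5 + 4) = 14287 - 5*9 = 14287 - 45 = 14242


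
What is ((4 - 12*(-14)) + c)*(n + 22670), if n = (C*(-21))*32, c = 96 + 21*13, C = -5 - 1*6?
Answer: 16263542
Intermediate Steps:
C = -11 (C = -5 - 6 = -11)
c = 369 (c = 96 + 273 = 369)
n = 7392 (n = -11*(-21)*32 = 231*32 = 7392)
((4 - 12*(-14)) + c)*(n + 22670) = ((4 - 12*(-14)) + 369)*(7392 + 22670) = ((4 + 168) + 369)*30062 = (172 + 369)*30062 = 541*30062 = 16263542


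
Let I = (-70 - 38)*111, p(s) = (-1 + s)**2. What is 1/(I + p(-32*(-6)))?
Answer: 1/24493 ≈ 4.0828e-5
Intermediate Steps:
I = -11988 (I = -108*111 = -11988)
1/(I + p(-32*(-6))) = 1/(-11988 + (-1 - 32*(-6))**2) = 1/(-11988 + (-1 + 192)**2) = 1/(-11988 + 191**2) = 1/(-11988 + 36481) = 1/24493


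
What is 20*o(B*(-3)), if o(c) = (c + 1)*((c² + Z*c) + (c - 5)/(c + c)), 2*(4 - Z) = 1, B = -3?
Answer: 202900/9 ≈ 22544.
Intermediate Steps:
Z = 7/2 (Z = 4 - ½*1 = 4 - ½ = 7/2 ≈ 3.5000)
o(c) = (1 + c)*(c² + 7*c/2 + (-5 + c)/(2*c)) (o(c) = (c + 1)*((c² + 7*c/2) + (c - 5)/(c + c)) = (1 + c)*((c² + 7*c/2) + (-5 + c)/((2*c))) = (1 + c)*((c² + 7*c/2) + (-5 + c)*(1/(2*c))) = (1 + c)*((c² + 7*c/2) + (-5 + c)/(2*c)) = (1 + c)*(c² + 7*c/2 + (-5 + c)/(2*c)))
20*o(B*(-3)) = 20*(-2 + (-3*(-3))³ + 4*(-3*(-3)) - 5/(2*((-3*(-3)))) + 9*(-3*(-3))²/2) = 20*(-2 + 9³ + 4*9 - 5/2/9 + (9/2)*9²) = 20*(-2 + 729 + 36 - 5/2*⅑ + (9/2)*81) = 20*(-2 + 729 + 36 - 5/18 + 729/2) = 20*(10145/9) = 202900/9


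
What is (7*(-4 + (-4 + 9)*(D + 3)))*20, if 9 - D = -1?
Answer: 8540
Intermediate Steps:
D = 10 (D = 9 - 1*(-1) = 9 + 1 = 10)
(7*(-4 + (-4 + 9)*(D + 3)))*20 = (7*(-4 + (-4 + 9)*(10 + 3)))*20 = (7*(-4 + 5*13))*20 = (7*(-4 + 65))*20 = (7*61)*20 = 427*20 = 8540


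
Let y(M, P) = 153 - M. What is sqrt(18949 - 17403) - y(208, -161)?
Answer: 55 + sqrt(1546) ≈ 94.319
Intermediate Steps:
sqrt(18949 - 17403) - y(208, -161) = sqrt(18949 - 17403) - (153 - 1*208) = sqrt(1546) - (153 - 208) = sqrt(1546) - 1*(-55) = sqrt(1546) + 55 = 55 + sqrt(1546)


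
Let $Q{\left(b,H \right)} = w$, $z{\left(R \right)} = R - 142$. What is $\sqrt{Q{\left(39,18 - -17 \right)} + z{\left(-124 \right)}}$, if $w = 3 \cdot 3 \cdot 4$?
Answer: $i \sqrt{230} \approx 15.166 i$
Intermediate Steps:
$z{\left(R \right)} = -142 + R$
$w = 36$ ($w = 9 \cdot 4 = 36$)
$Q{\left(b,H \right)} = 36$
$\sqrt{Q{\left(39,18 - -17 \right)} + z{\left(-124 \right)}} = \sqrt{36 - 266} = \sqrt{-230} = i \sqrt{230}$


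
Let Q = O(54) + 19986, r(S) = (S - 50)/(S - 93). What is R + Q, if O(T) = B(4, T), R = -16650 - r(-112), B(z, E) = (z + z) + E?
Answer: 696428/205 ≈ 3397.2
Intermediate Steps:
r(S) = (-50 + S)/(-93 + S)
B(z, E) = E + 2*z (B(z, E) = 2*z + E = E + 2*z)
R = -3413412/205 (R = -16650 - (-50 - 112)/(-93 - 112) = -16650 - (-162)/(-205) = -16650 - (-1)*(-162)/205 = -16650 - 1*162/205 = -16650 - 162/205 = -3413412/205 ≈ -16651.)
O(T) = 8 + T (O(T) = T + 2*4 = T + 8 = 8 + T)
Q = 20048 (Q = (8 + 54) + 19986 = 62 + 19986 = 20048)
R + Q = -3413412/205 + 20048 = 696428/205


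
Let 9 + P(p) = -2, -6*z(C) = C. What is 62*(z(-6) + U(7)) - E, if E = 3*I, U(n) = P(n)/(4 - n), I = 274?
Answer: -1598/3 ≈ -532.67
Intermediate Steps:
z(C) = -C/6
P(p) = -11 (P(p) = -9 - 2 = -11)
U(n) = -11/(4 - n)
E = 822 (E = 3*274 = 822)
62*(z(-6) + U(7)) - E = 62*(-⅙*(-6) + 11/(-4 + 7)) - 1*822 = 62*(1 + 11/3) - 822 = 62*(14/3) - 822 = 868/3 - 822 = -1598/3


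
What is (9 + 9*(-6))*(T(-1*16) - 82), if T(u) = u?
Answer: 4410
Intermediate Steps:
(9 + 9*(-6))*(T(-1*16) - 82) = (9 + 9*(-6))*(-1*16 - 82) = (9 - 54)*(-16 - 82) = -45*(-98) = 4410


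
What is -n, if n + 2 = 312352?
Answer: -312350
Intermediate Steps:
n = 312350 (n = -2 + 312352 = 312350)
-n = -1*312350 = -312350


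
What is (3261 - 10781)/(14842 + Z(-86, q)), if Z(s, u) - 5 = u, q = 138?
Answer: -1504/2997 ≈ -0.50183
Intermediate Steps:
Z(s, u) = 5 + u
(3261 - 10781)/(14842 + Z(-86, q)) = (3261 - 10781)/(14842 + (5 + 138)) = -7520/(14842 + 143) = -7520/14985 = -7520*1/14985 = -1504/2997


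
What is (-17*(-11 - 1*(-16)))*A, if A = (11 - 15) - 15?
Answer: 1615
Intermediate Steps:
A = -19 (A = -4 - 15 = -19)
(-17*(-11 - 1*(-16)))*A = -17*(-11 - 1*(-16))*(-19) = -17*(-11 + 16)*(-19) = -17*5*(-19) = -85*(-19) = 1615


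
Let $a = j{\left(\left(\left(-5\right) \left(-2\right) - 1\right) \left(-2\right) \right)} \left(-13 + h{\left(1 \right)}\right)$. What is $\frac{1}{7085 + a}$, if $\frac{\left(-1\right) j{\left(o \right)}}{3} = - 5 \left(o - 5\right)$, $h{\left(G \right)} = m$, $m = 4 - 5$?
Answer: $\frac{1}{11915} \approx 8.3928 \cdot 10^{-5}$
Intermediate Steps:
$m = -1$ ($m = 4 - 5 = -1$)
$h{\left(G \right)} = -1$
$j{\left(o \right)} = -75 + 15 o$ ($j{\left(o \right)} = - 3 \left(- 5 \left(o - 5\right)\right) = - 3 \left(- 5 \left(-5 + o\right)\right) = - 3 \left(25 - 5 o\right) = -75 + 15 o$)
$a = 4830$ ($a = \left(-75 + 15 \left(\left(-5\right) \left(-2\right) - 1\right) \left(-2\right)\right) \left(-13 - 1\right) = \left(-75 + 15 \left(10 - 1\right) \left(-2\right)\right) \left(-14\right) = \left(-75 + 15 \cdot 9 \left(-2\right)\right) \left(-14\right) = \left(-75 + 15 \left(-18\right)\right) \left(-14\right) = \left(-75 - 270\right) \left(-14\right) = \left(-345\right) \left(-14\right) = 4830$)
$\frac{1}{7085 + a} = \frac{1}{7085 + 4830} = \frac{1}{11915}$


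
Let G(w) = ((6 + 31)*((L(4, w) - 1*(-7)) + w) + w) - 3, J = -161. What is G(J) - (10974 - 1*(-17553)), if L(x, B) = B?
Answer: -40346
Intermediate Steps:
G(w) = 256 + 75*w (G(w) = ((6 + 31)*((w - 1*(-7)) + w) + w) - 3 = (37*((w + 7) + w) + w) - 3 = (37*((7 + w) + w) + w) - 3 = (37*(7 + 2*w) + w) - 3 = ((259 + 74*w) + w) - 3 = (259 + 75*w) - 3 = 256 + 75*w)
G(J) - (10974 - 1*(-17553)) = (256 + 75*(-161)) - (10974 - 1*(-17553)) = (256 - 12075) - (10974 + 17553) = -11819 - 1*28527 = -11819 - 28527 = -40346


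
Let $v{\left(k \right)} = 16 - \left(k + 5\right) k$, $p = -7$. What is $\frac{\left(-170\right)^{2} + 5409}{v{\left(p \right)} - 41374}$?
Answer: $- \frac{34309}{41372} \approx -0.82928$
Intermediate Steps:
$v{\left(k \right)} = 16 - k \left(5 + k\right)$ ($v{\left(k \right)} = 16 - \left(5 + k\right) k = 16 - k \left(5 + k\right)$)
$\frac{\left(-170\right)^{2} + 5409}{v{\left(p \right)} - 41374} = \frac{\left(-170\right)^{2} + 5409}{\left(16 - \left(-7\right)^{2} - -35\right) - 41374} = \frac{28900 + 5409}{\left(16 - 49 + 35\right) - 41374} = \frac{34309}{\left(16 - 49 + 35\right) - 41374} = \frac{34309}{2 - 41374} = \frac{34309}{-41372} = 34309 \left(- \frac{1}{41372}\right) = - \frac{34309}{41372}$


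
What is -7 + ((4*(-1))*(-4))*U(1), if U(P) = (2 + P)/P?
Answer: 41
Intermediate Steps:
U(P) = (2 + P)/P
-7 + ((4*(-1))*(-4))*U(1) = -7 + ((4*(-1))*(-4))*((2 + 1)/1) = -7 + (-4*(-4))*(1*3) = -7 + 16*3 = -7 + 48 = 41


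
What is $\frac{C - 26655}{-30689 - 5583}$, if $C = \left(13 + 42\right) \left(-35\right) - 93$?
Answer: $\frac{28673}{36272} \approx 0.7905$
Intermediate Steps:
$C = -2018$ ($C = 55 \left(-35\right) - 93 = -1925 - 93 = -2018$)
$\frac{C - 26655}{-30689 - 5583} = \frac{-2018 - 26655}{-30689 - 5583} = - \frac{28673}{-36272} = \left(-28673\right) \left(- \frac{1}{36272}\right) = \frac{28673}{36272}$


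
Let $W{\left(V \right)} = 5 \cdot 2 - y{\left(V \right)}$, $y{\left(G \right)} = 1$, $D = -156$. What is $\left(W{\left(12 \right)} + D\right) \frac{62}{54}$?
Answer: $- \frac{1519}{9} \approx -168.78$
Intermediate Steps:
$W{\left(V \right)} = 9$ ($W{\left(V \right)} = 5 \cdot 2 - 1 = 10 - 1 = 9$)
$\left(W{\left(12 \right)} + D\right) \frac{62}{54} = \left(9 - 156\right) \frac{62}{54} = - 147 \cdot 62 \cdot \frac{1}{54} = \left(-147\right) \frac{31}{27} = - \frac{1519}{9}$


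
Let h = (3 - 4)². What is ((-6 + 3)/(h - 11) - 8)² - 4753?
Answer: -469371/100 ≈ -4693.7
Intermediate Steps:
h = 1 (h = (-1)² = 1)
((-6 + 3)/(h - 11) - 8)² - 4753 = ((-6 + 3)/(1 - 11) - 8)² - 4753 = (-3/(-10) - 8)² - 4753 = (-3*(-⅒) - 8)² - 4753 = (3/10 - 8)² - 4753 = (-77/10)² - 4753 = 5929/100 - 4753 = -469371/100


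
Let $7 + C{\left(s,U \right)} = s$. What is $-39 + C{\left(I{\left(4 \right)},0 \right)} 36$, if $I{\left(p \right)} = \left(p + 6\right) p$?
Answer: $1149$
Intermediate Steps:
$I{\left(p \right)} = p \left(6 + p\right)$ ($I{\left(p \right)} = \left(6 + p\right) p = p \left(6 + p\right)$)
$C{\left(s,U \right)} = -7 + s$
$-39 + C{\left(I{\left(4 \right)},0 \right)} 36 = -39 + \left(-7 + 4 \left(6 + 4\right)\right) 36 = -39 + \left(-7 + 4 \cdot 10\right) 36 = -39 + \left(-7 + 40\right) 36 = -39 + 33 \cdot 36 = -39 + 1188 = 1149$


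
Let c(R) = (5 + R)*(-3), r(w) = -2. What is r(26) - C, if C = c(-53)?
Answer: -146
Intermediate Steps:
c(R) = -15 - 3*R
C = 144 (C = -15 - 3*(-53) = -15 + 159 = 144)
r(26) - C = -2 - 1*144 = -2 - 144 = -146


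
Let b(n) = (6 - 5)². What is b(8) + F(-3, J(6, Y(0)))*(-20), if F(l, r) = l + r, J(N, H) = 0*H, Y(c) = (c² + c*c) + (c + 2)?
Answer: 61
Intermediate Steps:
Y(c) = 2 + c + 2*c² (Y(c) = (c² + c²) + (2 + c) = 2*c² + (2 + c) = 2 + c + 2*c²)
J(N, H) = 0
b(n) = 1 (b(n) = 1² = 1)
b(8) + F(-3, J(6, Y(0)))*(-20) = 1 + (-3 + 0)*(-20) = 1 - 3*(-20) = 1 + 60 = 61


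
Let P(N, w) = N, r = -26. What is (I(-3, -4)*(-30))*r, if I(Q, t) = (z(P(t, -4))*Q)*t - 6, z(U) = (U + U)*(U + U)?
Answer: 594360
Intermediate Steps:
z(U) = 4*U**2 (z(U) = (2*U)*(2*U) = 4*U**2)
I(Q, t) = -6 + 4*Q*t**3 (I(Q, t) = ((4*t**2)*Q)*t - 6 = (4*Q*t**2)*t - 6 = 4*Q*t**3 - 6 = -6 + 4*Q*t**3)
(I(-3, -4)*(-30))*r = ((-6 + 4*(-3)*(-4)**3)*(-30))*(-26) = ((-6 + 4*(-3)*(-64))*(-30))*(-26) = ((-6 + 768)*(-30))*(-26) = (762*(-30))*(-26) = -22860*(-26) = 594360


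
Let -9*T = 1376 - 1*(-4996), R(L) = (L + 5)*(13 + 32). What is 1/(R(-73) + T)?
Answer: -1/3768 ≈ -0.00026539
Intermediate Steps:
R(L) = 225 + 45*L (R(L) = (5 + L)*45 = 225 + 45*L)
T = -708 (T = -(1376 - 1*(-4996))/9 = -(1376 + 4996)/9 = -⅑*6372 = -708)
1/(R(-73) + T) = 1/((225 + 45*(-73)) - 708) = 1/((225 - 3285) - 708) = 1/(-3060 - 708) = 1/(-3768) = -1/3768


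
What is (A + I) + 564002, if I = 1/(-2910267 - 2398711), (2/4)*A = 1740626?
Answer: 21476164490411/5308978 ≈ 4.0453e+6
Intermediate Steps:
A = 3481252 (A = 2*1740626 = 3481252)
I = -1/5308978 (I = 1/(-5308978) = -1/5308978 ≈ -1.8836e-7)
(A + I) + 564002 = (3481252 - 1/5308978) + 564002 = 18481890280455/5308978 + 564002 = 21476164490411/5308978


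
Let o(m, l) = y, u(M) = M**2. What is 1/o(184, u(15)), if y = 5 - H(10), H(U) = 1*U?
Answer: -1/5 ≈ -0.20000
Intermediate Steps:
H(U) = U
y = -5 (y = 5 - 1*10 = 5 - 10 = -5)
o(m, l) = -5
1/o(184, u(15)) = 1/(-5) = -1/5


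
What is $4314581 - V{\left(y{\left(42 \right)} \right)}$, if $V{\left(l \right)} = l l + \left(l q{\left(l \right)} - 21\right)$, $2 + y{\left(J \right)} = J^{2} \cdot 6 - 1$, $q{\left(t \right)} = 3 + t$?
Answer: $-219632263$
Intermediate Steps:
$y{\left(J \right)} = -3 + 6 J^{2}$ ($y{\left(J \right)} = -2 + \left(J^{2} \cdot 6 - 1\right) = -2 + \left(6 J^{2} - 1\right) = -2 + \left(-1 + 6 J^{2}\right) = -3 + 6 J^{2}$)
$V{\left(l \right)} = -21 + l^{2} + l \left(3 + l\right)$ ($V{\left(l \right)} = l l + \left(l \left(3 + l\right) - 21\right) = l^{2} + \left(-21 + l \left(3 + l\right)\right) = -21 + l^{2} + l \left(3 + l\right)$)
$4314581 - V{\left(y{\left(42 \right)} \right)} = 4314581 - \left(-21 + \left(-3 + 6 \cdot 42^{2}\right)^{2} + \left(-3 + 6 \cdot 42^{2}\right) \left(3 - \left(3 - 6 \cdot 42^{2}\right)\right)\right) = 4314581 - \left(-21 + \left(-3 + 6 \cdot 1764\right)^{2} + \left(-3 + 6 \cdot 1764\right) \left(3 + \left(-3 + 6 \cdot 1764\right)\right)\right) = 4314581 - \left(-21 + \left(-3 + 10584\right)^{2} + \left(-3 + 10584\right) \left(3 + \left(-3 + 10584\right)\right)\right) = 4314581 - \left(-21 + 10581^{2} + 10581 \left(3 + 10581\right)\right) = 4314581 - \left(-21 + 111957561 + 10581 \cdot 10584\right) = 4314581 - \left(-21 + 111957561 + 111989304\right) = 4314581 - 223946844 = -219632263$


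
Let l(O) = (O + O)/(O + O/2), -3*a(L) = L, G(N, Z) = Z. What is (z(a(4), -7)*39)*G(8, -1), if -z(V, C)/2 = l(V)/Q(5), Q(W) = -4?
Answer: -26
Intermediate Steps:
a(L) = -L/3
l(O) = 4/3 (l(O) = (2*O)/(O + O*(1/2)) = (2*O)/(O + O/2) = (2*O)/((3*O/2)) = (2*O)*(2/(3*O)) = 4/3)
z(V, C) = 2/3 (z(V, C) = -8/(3*(-4)) = -8*(-1)/(3*4) = -2*(-1/3) = 2/3)
(z(a(4), -7)*39)*G(8, -1) = ((2/3)*39)*(-1) = 26*(-1) = -26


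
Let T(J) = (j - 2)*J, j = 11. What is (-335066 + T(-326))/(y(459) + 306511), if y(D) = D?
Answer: -33800/30697 ≈ -1.1011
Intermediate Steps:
T(J) = 9*J (T(J) = (11 - 2)*J = 9*J)
(-335066 + T(-326))/(y(459) + 306511) = (-335066 + 9*(-326))/(459 + 306511) = (-335066 - 2934)/306970 = -338000*1/306970 = -33800/30697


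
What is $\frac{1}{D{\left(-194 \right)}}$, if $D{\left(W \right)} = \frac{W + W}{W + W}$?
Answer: $1$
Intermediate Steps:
$D{\left(W \right)} = 1$ ($D{\left(W \right)} = \frac{2 W}{2 W} = 2 W \frac{1}{2 W} = 1$)
$\frac{1}{D{\left(-194 \right)}} = 1^{-1} = 1$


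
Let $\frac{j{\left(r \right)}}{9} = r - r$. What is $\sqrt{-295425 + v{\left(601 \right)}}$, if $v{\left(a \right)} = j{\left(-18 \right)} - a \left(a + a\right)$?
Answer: $i \sqrt{1017827} \approx 1008.9 i$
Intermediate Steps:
$j{\left(r \right)} = 0$ ($j{\left(r \right)} = 9 \left(r - r\right) = 9 \cdot 0 = 0$)
$v{\left(a \right)} = - 2 a^{2}$ ($v{\left(a \right)} = 0 - a \left(a + a\right) = 0 - a 2 a = 0 - 2 a^{2} = - 2 a^{2}$)
$\sqrt{-295425 + v{\left(601 \right)}} = \sqrt{-295425 - 2 \cdot 601^{2}} = \sqrt{-295425 - 722402} = \sqrt{-1017827} = i \sqrt{1017827}$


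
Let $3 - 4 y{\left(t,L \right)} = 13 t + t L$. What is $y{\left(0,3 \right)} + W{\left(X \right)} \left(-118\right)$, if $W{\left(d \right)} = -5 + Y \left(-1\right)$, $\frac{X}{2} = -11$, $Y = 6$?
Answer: $\frac{5195}{4} \approx 1298.8$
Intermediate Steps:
$X = -22$ ($X = 2 \left(-11\right) = -22$)
$W{\left(d \right)} = -11$ ($W{\left(d \right)} = -5 + 6 \left(-1\right) = -5 - 6 = -11$)
$y{\left(t,L \right)} = \frac{3}{4} - \frac{13 t}{4} - \frac{L t}{4}$ ($y{\left(t,L \right)} = \frac{3}{4} - \frac{13 t + t L}{4} = \frac{3}{4} - \frac{13 t + L t}{4} = \frac{3}{4} - \left(\frac{13 t}{4} + \frac{L t}{4}\right) = \frac{3}{4} - \frac{13 t}{4} - \frac{L t}{4}$)
$y{\left(0,3 \right)} + W{\left(X \right)} \left(-118\right) = \left(\frac{3}{4} - 0 - \frac{3}{4} \cdot 0\right) - -1298 = \left(\frac{3}{4} + 0 + 0\right) + 1298 = \frac{3}{4} + 1298 = \frac{5195}{4}$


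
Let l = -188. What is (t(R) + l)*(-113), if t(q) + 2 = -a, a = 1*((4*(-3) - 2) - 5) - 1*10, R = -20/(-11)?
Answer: 18193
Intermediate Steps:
R = 20/11 (R = -20*(-1/11) = 20/11 ≈ 1.8182)
a = -29 (a = 1*((-12 - 2) - 5) - 10 = 1*(-14 - 5) - 10 = 1*(-19) - 10 = -19 - 10 = -29)
t(q) = 27 (t(q) = -2 - 1*(-29) = -2 + 29 = 27)
(t(R) + l)*(-113) = (27 - 188)*(-113) = -161*(-113) = 18193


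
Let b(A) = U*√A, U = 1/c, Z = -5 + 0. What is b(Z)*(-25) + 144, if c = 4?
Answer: 144 - 25*I*√5/4 ≈ 144.0 - 13.975*I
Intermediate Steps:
Z = -5
U = ¼ (U = 1/4 = ¼ ≈ 0.25000)
b(A) = √A/4
b(Z)*(-25) + 144 = (√(-5)/4)*(-25) + 144 = ((I*√5)/4)*(-25) + 144 = (I*√5/4)*(-25) + 144 = -25*I*√5/4 + 144 = 144 - 25*I*√5/4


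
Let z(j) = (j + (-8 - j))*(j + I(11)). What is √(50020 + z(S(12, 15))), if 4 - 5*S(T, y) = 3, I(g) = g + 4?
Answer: 2*√311865/5 ≈ 223.38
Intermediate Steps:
I(g) = 4 + g
S(T, y) = ⅕ (S(T, y) = ⅘ - ⅕*3 = ⅘ - ⅗ = ⅕)
z(j) = -120 - 8*j (z(j) = (j + (-8 - j))*(j + (4 + 11)) = -8*(j + 15) = -8*(15 + j) = -120 - 8*j)
√(50020 + z(S(12, 15))) = √(50020 + (-120 - 8*⅕)) = √(50020 + (-120 - 8/5)) = √(50020 - 608/5) = √(249492/5) = 2*√311865/5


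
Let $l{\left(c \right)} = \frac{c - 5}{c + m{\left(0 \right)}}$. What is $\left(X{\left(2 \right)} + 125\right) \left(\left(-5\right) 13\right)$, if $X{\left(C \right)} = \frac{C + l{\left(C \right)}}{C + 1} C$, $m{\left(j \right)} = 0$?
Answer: $- \frac{24440}{3} \approx -8146.7$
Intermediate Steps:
$l{\left(c \right)} = \frac{-5 + c}{c}$ ($l{\left(c \right)} = \frac{c - 5}{c + 0} = \frac{-5 + c}{c}$)
$X{\left(C \right)} = \frac{C \left(C + \frac{-5 + C}{C}\right)}{1 + C}$ ($X{\left(C \right)} = \frac{C + \frac{-5 + C}{C}}{C + 1} C = \frac{C + \frac{-5 + C}{C}}{1 + C} C = \frac{C \left(C + \frac{-5 + C}{C}\right)}{1 + C}$)
$\left(X{\left(2 \right)} + 125\right) \left(\left(-5\right) 13\right) = \left(\frac{-5 + 2 + 2^{2}}{1 + 2} + 125\right) \left(\left(-5\right) 13\right) = \left(\frac{-5 + 2 + 4}{3} + 125\right) \left(-65\right) = \left(\frac{1}{3} \cdot 1 + 125\right) \left(-65\right) = \left(\frac{1}{3} + 125\right) \left(-65\right) = \frac{376}{3} \left(-65\right) = - \frac{24440}{3}$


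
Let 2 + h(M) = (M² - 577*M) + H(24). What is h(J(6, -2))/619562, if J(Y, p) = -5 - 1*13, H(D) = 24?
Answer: 5366/309781 ≈ 0.017322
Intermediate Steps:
J(Y, p) = -18 (J(Y, p) = -5 - 13 = -18)
h(M) = 22 + M² - 577*M (h(M) = -2 + ((M² - 577*M) + 24) = -2 + (24 + M² - 577*M) = 22 + M² - 577*M)
h(J(6, -2))/619562 = (22 + (-18)² - 577*(-18))/619562 = (22 + 324 + 10386)*(1/619562) = 10732*(1/619562) = 5366/309781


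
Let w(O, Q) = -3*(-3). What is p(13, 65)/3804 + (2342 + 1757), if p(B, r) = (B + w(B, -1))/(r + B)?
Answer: 608111255/148356 ≈ 4099.0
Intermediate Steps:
w(O, Q) = 9
p(B, r) = (9 + B)/(B + r) (p(B, r) = (B + 9)/(r + B) = (9 + B)/(B + r))
p(13, 65)/3804 + (2342 + 1757) = ((9 + 13)/(13 + 65))/3804 + (2342 + 1757) = (22/78)*(1/3804) + 4099 = ((1/78)*22)*(1/3804) + 4099 = (11/39)*(1/3804) + 4099 = 11/148356 + 4099 = 608111255/148356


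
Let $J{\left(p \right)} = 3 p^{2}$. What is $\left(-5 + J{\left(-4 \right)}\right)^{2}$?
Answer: $1849$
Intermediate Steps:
$\left(-5 + J{\left(-4 \right)}\right)^{2} = \left(-5 + 3 \left(-4\right)^{2}\right)^{2} = \left(-5 + 3 \cdot 16\right)^{2} = \left(-5 + 48\right)^{2} = 43^{2} = 1849$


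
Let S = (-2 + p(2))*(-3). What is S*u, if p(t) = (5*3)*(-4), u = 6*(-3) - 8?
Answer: -4836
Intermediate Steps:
u = -26 (u = -18 - 8 = -26)
p(t) = -60 (p(t) = 15*(-4) = -60)
S = 186 (S = (-2 - 60)*(-3) = -62*(-3) = 186)
S*u = 186*(-26) = -4836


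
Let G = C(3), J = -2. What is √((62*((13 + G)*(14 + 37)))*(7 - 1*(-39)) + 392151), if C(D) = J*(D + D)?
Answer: 11*√4443 ≈ 733.21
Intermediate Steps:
C(D) = -4*D (C(D) = -2*(D + D) = -4*D)
G = -12 (G = -4*3 = -12)
√((62*((13 + G)*(14 + 37)))*(7 - 1*(-39)) + 392151) = √((62*((13 - 12)*(14 + 37)))*(7 - 1*(-39)) + 392151) = √((62*(1*51))*(7 + 39) + 392151) = √((62*51)*46 + 392151) = √(3162*46 + 392151) = √(145452 + 392151) = √537603 = 11*√4443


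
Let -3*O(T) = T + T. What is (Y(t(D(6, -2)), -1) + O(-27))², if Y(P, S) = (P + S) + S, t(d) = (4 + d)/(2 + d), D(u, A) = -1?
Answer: 361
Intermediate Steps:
t(d) = (4 + d)/(2 + d)
O(T) = -2*T/3 (O(T) = -(T + T)/3 = -2*T/3)
Y(P, S) = P + 2*S
(Y(t(D(6, -2)), -1) + O(-27))² = (((4 - 1)/(2 - 1) + 2*(-1)) - ⅔*(-27))² = ((3/1 - 2) + 18)² = ((1*3 - 2) + 18)² = ((3 - 2) + 18)² = (1 + 18)² = 19² = 361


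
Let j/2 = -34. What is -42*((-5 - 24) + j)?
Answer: 4074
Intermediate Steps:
j = -68 (j = 2*(-34) = -68)
-42*((-5 - 24) + j) = -42*((-5 - 24) - 68) = -42*(-29 - 68) = -42*(-97) = 4074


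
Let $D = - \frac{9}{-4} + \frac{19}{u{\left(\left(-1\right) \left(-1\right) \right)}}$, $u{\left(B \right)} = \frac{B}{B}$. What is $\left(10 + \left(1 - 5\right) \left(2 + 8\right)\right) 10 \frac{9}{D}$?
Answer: $- \frac{2160}{17} \approx -127.06$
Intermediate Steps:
$u{\left(B \right)} = 1$
$D = \frac{85}{4}$ ($D = - \frac{9}{-4} + \frac{19}{1} = \left(-9\right) \left(- \frac{1}{4}\right) + 19 \cdot 1 = \frac{9}{4} + 19 = \frac{85}{4} \approx 21.25$)
$\left(10 + \left(1 - 5\right) \left(2 + 8\right)\right) 10 \frac{9}{D} = \left(10 + \left(1 - 5\right) \left(2 + 8\right)\right) 10 \frac{9}{\frac{85}{4}} = \left(10 - 40\right) 10 \cdot 9 \cdot \frac{4}{85} = \left(10 - 40\right) 10 \cdot \frac{36}{85} = \left(-30\right) 10 \cdot \frac{36}{85} = \left(-300\right) \frac{36}{85} = - \frac{2160}{17}$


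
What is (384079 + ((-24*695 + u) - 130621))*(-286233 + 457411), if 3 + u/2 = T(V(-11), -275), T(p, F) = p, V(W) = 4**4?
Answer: 40617800552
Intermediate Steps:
V(W) = 256
u = 506 (u = -6 + 2*256 = -6 + 512 = 506)
(384079 + ((-24*695 + u) - 130621))*(-286233 + 457411) = (384079 + ((-24*695 + 506) - 130621))*(-286233 + 457411) = (384079 + ((-16680 + 506) - 130621))*171178 = (384079 + (-16174 - 130621))*171178 = (384079 - 146795)*171178 = 237284*171178 = 40617800552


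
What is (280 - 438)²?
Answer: 24964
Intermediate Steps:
(280 - 438)² = (-158)² = 24964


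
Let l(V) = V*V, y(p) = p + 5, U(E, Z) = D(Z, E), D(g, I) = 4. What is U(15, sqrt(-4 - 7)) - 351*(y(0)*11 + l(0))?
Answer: -19301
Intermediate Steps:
U(E, Z) = 4
y(p) = 5 + p
l(V) = V**2
U(15, sqrt(-4 - 7)) - 351*(y(0)*11 + l(0)) = 4 - 351*((5 + 0)*11 + 0**2) = 4 - 351*(5*11 + 0) = 4 - 351*(55 + 0) = 4 - 351*55 = 4 - 19305 = -19301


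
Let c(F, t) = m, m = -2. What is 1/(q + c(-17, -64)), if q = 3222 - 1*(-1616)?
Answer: 1/4836 ≈ 0.00020678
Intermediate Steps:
q = 4838 (q = 3222 + 1616 = 4838)
c(F, t) = -2
1/(q + c(-17, -64)) = 1/(4838 - 2) = 1/4836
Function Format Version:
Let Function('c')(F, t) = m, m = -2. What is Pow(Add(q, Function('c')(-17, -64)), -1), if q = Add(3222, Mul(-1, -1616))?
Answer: Rational(1, 4836) ≈ 0.00020678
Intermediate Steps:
q = 4838 (q = Add(3222, 1616) = 4838)
Function('c')(F, t) = -2
Pow(Add(q, Function('c')(-17, -64)), -1) = Pow(Add(4838, -2), -1) = Pow(4836, -1) = Rational(1, 4836)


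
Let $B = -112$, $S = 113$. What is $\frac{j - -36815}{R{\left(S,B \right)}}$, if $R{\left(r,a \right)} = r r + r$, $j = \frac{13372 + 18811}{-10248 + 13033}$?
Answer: $\frac{51280979}{17938185} \approx 2.8588$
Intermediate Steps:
$j = \frac{32183}{2785} \approx 11.556$
$R{\left(r,a \right)} = r + r^{2}$ ($R{\left(r,a \right)} = r^{2} + r = r + r^{2}$)
$\frac{j - -36815}{R{\left(S,B \right)}} = \frac{\frac{32183}{2785} - -36815}{113 \left(1 + 113\right)} = \frac{\frac{32183}{2785} + 36815}{113 \cdot 114} = \frac{102561958}{2785 \cdot 12882} = \frac{102561958}{2785} \cdot \frac{1}{12882} = \frac{51280979}{17938185}$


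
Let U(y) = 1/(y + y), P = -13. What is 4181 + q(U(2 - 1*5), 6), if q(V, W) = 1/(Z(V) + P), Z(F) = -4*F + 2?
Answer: 129608/31 ≈ 4180.9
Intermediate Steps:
Z(F) = 2 - 4*F
U(y) = 1/(2*y)
q(V, W) = 1/(-11 - 4*V) (q(V, W) = 1/((2 - 4*V) - 13) = 1/(-11 - 4*V))
4181 + q(U(2 - 1*5), 6) = 4181 - 1/(11 + 4*(1/(2*(2 - 1*5)))) = 4181 - 1/(11 + 4*(1/(2*(2 - 5)))) = 4181 - 1/(11 + 4*((½)/(-3))) = 4181 - 1/(11 + 4*((½)*(-⅓))) = 4181 - 1/(11 + 4*(-⅙)) = 4181 - 1/(11 - ⅔) = 4181 - 1/31/3 = 4181 - 1*3/31 = 4181 - 3/31 = 129608/31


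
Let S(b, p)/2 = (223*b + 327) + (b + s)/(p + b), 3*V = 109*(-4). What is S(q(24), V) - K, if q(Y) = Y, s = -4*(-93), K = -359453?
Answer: 33743207/91 ≈ 3.7080e+5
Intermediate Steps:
s = 372
V = -436/3 (V = (109*(-4))/3 = (⅓)*(-436) = -436/3 ≈ -145.33)
S(b, p) = 654 + 446*b + 2*(372 + b)/(b + p) (S(b, p) = 2*((223*b + 327) + (b + 372)/(p + b)) = 2*((327 + 223*b) + (372 + b)/(b + p)) = 2*(327 + 223*b + (372 + b)/(b + p)) = 654 + 446*b + 2*(372 + b)/(b + p))
S(q(24), V) - K = 2*(372 + 223*24² + 327*(-436/3) + 328*24 + 223*24*(-436/3))/(24 - 436/3) - 1*(-359453) = 2*(372 + 223*576 - 47524 + 7872 - 777824)/(-364/3) + 359453 = 2*(-3/364)*(372 + 128448 - 47524 + 7872 - 777824) + 359453 = 2*(-3/364)*(-688656) + 359453 = 1032984/91 + 359453 = 33743207/91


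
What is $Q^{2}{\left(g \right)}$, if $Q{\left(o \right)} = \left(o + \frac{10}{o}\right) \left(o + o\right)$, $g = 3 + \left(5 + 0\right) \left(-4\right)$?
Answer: $357604$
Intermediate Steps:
$g = -17$ ($g = 3 + 5 \left(-4\right) = 3 - 20 = -17$)
$Q{\left(o \right)} = 2 o \left(o + \frac{10}{o}\right)$ ($Q{\left(o \right)} = \left(o + \frac{10}{o}\right) 2 o = 2 o \left(o + \frac{10}{o}\right)$)
$Q^{2}{\left(g \right)} = \left(20 + 2 \left(-17\right)^{2}\right)^{2} = \left(20 + 2 \cdot 289\right)^{2} = \left(20 + 578\right)^{2} = 598^{2} = 357604$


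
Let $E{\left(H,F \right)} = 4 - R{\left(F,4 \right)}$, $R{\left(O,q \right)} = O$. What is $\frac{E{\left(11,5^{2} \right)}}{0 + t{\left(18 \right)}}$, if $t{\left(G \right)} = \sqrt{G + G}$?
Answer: $- \frac{7}{2} \approx -3.5$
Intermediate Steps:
$E{\left(H,F \right)} = 4 - F$
$t{\left(G \right)} = \sqrt{2} \sqrt{G}$ ($t{\left(G \right)} = \sqrt{2 G} = \sqrt{2} \sqrt{G}$)
$\frac{E{\left(11,5^{2} \right)}}{0 + t{\left(18 \right)}} = \frac{4 - 5^{2}}{0 + \sqrt{2} \sqrt{18}} = \frac{4 - 25}{0 + \sqrt{2} \cdot 3 \sqrt{2}} = \frac{4 - 25}{0 + 6} = \frac{1}{6} \left(-21\right) = - \frac{7}{2}$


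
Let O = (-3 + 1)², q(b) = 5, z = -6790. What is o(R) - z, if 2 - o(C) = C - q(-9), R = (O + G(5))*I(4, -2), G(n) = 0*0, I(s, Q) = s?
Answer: 6781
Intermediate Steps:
G(n) = 0
O = 4 (O = (-2)² = 4)
R = 16 (R = (4 + 0)*4 = 4*4 = 16)
o(C) = 7 - C (o(C) = 2 - (C - 1*5) = 2 - (C - 5) = 2 - (-5 + C) = 2 + (5 - C) = 7 - C)
o(R) - z = (7 - 1*16) - 1*(-6790) = (7 - 16) + 6790 = -9 + 6790 = 6781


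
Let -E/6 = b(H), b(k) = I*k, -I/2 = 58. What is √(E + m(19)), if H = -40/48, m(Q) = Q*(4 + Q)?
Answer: I*√143 ≈ 11.958*I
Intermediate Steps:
I = -116 (I = -2*58 = -116)
H = -⅚ (H = -40*1/48 = -⅚ ≈ -0.83333)
b(k) = -116*k
E = -580 (E = -(-696)*(-5)/6 = -6*290/3 = -580)
√(E + m(19)) = √(-580 + 19*(4 + 19)) = √(-580 + 19*23) = √(-580 + 437) = √(-143) = I*√143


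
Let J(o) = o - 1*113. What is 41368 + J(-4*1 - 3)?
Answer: 41248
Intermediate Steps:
J(o) = -113 + o (J(o) = o - 113 = -113 + o)
41368 + J(-4*1 - 3) = 41368 + (-113 + (-4*1 - 3)) = 41368 + (-113 + (-4 - 3)) = 41368 + (-113 - 7) = 41368 - 120 = 41248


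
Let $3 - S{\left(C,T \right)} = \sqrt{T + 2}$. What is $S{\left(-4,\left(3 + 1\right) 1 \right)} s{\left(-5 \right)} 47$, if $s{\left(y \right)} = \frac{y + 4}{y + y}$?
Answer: $\frac{141}{10} - \frac{47 \sqrt{6}}{10} \approx 2.5874$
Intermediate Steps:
$S{\left(C,T \right)} = 3 - \sqrt{2 + T}$ ($S{\left(C,T \right)} = 3 - \sqrt{T + 2} = 3 - \sqrt{2 + T}$)
$s{\left(y \right)} = \frac{4 + y}{2 y}$
$S{\left(-4,\left(3 + 1\right) 1 \right)} s{\left(-5 \right)} 47 = \left(3 - \sqrt{2 + \left(3 + 1\right) 1}\right) \frac{4 - 5}{2 \left(-5\right)} 47 = \left(3 - \sqrt{2 + 4 \cdot 1}\right) \frac{1}{2} \left(- \frac{1}{5}\right) \left(-1\right) 47 = \left(3 - \sqrt{2 + 4}\right) \frac{1}{10} \cdot 47 = \left(3 - \sqrt{6}\right) \frac{1}{10} \cdot 47 = \left(\frac{3}{10} - \frac{\sqrt{6}}{10}\right) 47 = \frac{141}{10} - \frac{47 \sqrt{6}}{10}$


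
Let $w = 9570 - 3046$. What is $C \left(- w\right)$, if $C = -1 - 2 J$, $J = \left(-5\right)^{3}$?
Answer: $-1624476$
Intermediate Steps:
$J = -125$
$w = 6524$
$C = 249$ ($C = -1 - -250 = -1 + 250 = 249$)
$C \left(- w\right) = 249 \left(\left(-1\right) 6524\right) = 249 \left(-6524\right) = -1624476$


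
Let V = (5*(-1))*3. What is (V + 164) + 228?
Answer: 377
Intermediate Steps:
V = -15 (V = -5*3 = -15)
(V + 164) + 228 = (-15 + 164) + 228 = 149 + 228 = 377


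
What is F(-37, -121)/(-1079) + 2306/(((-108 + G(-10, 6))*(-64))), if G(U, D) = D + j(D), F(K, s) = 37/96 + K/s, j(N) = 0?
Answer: 150261541/426144576 ≈ 0.35261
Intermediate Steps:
F(K, s) = 37/96 + K/s (F(K, s) = 37*(1/96) + K/s = 37/96 + K/s)
G(U, D) = D (G(U, D) = D + 0 = D)
F(-37, -121)/(-1079) + 2306/(((-108 + G(-10, 6))*(-64))) = (37/96 - 37/(-121))/(-1079) + 2306/(((-108 + 6)*(-64))) = (37/96 - 37*(-1/121))*(-1/1079) + 2306/((-102*(-64))) = (37/96 + 37/121)*(-1/1079) + 2306/6528 = (8029/11616)*(-1/1079) + 2306*(1/6528) = -8029/12533664 + 1153/3264 = 150261541/426144576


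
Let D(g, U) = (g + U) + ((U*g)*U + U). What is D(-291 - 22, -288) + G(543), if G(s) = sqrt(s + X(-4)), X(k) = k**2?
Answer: -25962361 + sqrt(559) ≈ -2.5962e+7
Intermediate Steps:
G(s) = sqrt(16 + s) (G(s) = sqrt(s + (-4)**2) = sqrt(s + 16) = sqrt(16 + s))
D(g, U) = g + 2*U + g*U**2 (D(g, U) = (U + g) + (g*U**2 + U) = (U + g) + (U + g*U**2) = g + 2*U + g*U**2)
D(-291 - 22, -288) + G(543) = ((-291 - 22) + 2*(-288) + (-291 - 22)*(-288)**2) + sqrt(16 + 543) = (-313 - 576 - 313*82944) + sqrt(559) = (-313 - 576 - 25961472) + sqrt(559) = -25962361 + sqrt(559)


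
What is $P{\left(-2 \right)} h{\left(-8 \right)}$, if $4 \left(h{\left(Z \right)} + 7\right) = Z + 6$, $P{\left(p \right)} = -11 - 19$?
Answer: $225$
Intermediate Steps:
$P{\left(p \right)} = -30$ ($P{\left(p \right)} = -11 - 19 = -30$)
$h{\left(Z \right)} = - \frac{11}{2} + \frac{Z}{4}$ ($h{\left(Z \right)} = -7 + \frac{Z + 6}{4} = -7 + \frac{6 + Z}{4} = -7 + \left(\frac{3}{2} + \frac{Z}{4}\right) = - \frac{11}{2} + \frac{Z}{4}$)
$P{\left(-2 \right)} h{\left(-8 \right)} = - 30 \left(- \frac{11}{2} + \frac{1}{4} \left(-8\right)\right) = - 30 \left(- \frac{11}{2} - 2\right) = \left(-30\right) \left(- \frac{15}{2}\right) = 225$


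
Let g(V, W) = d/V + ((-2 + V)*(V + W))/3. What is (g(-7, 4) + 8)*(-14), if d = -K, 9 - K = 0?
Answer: -256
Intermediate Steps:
K = 9 (K = 9 - 1*0 = 9 + 0 = 9)
d = -9 (d = -1*9 = -9)
g(V, W) = -9/V + (-2 + V)*(V + W)/3 (g(V, W) = -9/V + ((-2 + V)*(V + W))/3 = -9/V + ((-2 + V)*(V + W))*(⅓) = -9/V + (-2 + V)*(V + W)/3)
(g(-7, 4) + 8)*(-14) = ((⅓)*(-27 - 7*((-7)² - 2*(-7) - 2*4 - 7*4))/(-7) + 8)*(-14) = ((⅓)*(-⅐)*(-27 - 7*(49 + 14 - 8 - 28)) + 8)*(-14) = ((⅓)*(-⅐)*(-27 - 7*27) + 8)*(-14) = ((⅓)*(-⅐)*(-27 - 189) + 8)*(-14) = ((⅓)*(-⅐)*(-216) + 8)*(-14) = (72/7 + 8)*(-14) = (128/7)*(-14) = -256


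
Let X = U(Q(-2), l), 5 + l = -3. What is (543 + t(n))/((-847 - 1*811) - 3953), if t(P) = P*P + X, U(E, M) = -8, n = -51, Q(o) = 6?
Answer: -3136/5611 ≈ -0.55890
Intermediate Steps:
l = -8 (l = -5 - 3 = -8)
X = -8
t(P) = -8 + P² (t(P) = P*P - 8 = P² - 8 = -8 + P²)
(543 + t(n))/((-847 - 1*811) - 3953) = (543 + (-8 + (-51)²))/((-847 - 1*811) - 3953) = (543 + (-8 + 2601))/((-847 - 811) - 3953) = (543 + 2593)/(-1658 - 3953) = 3136/(-5611) = 3136*(-1/5611) = -3136/5611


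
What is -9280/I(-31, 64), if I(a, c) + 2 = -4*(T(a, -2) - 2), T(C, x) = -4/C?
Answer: -28768/17 ≈ -1692.2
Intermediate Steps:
I(a, c) = 6 + 16/a (I(a, c) = -2 - 4*(-4/a - 2) = -2 - 4*(-2 - 4/a) = -2 + (8 + 16/a) = 6 + 16/a)
-9280/I(-31, 64) = -9280/(6 + 16/(-31)) = -9280/(6 + 16*(-1/31)) = -9280/(6 - 16/31) = -9280/170/31 = -9280*31/170 = -28768/17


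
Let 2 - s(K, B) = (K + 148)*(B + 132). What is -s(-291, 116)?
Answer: -35466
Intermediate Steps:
s(K, B) = 2 - (132 + B)*(148 + K) (s(K, B) = 2 - (K + 148)*(B + 132) = 2 - (148 + K)*(132 + B) = 2 - (132 + B)*(148 + K))
-s(-291, 116) = -(-19534 - 148*116 - 132*(-291) - 1*116*(-291)) = -(-19534 - 17168 + 38412 + 33756) = -1*35466 = -35466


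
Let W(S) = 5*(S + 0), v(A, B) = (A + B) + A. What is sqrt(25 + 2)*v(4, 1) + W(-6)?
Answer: -30 + 27*sqrt(3) ≈ 16.765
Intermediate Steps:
v(A, B) = B + 2*A
W(S) = 5*S
sqrt(25 + 2)*v(4, 1) + W(-6) = sqrt(25 + 2)*(1 + 2*4) + 5*(-6) = sqrt(27)*(1 + 8) - 30 = (3*sqrt(3))*9 - 30 = 27*sqrt(3) - 30 = -30 + 27*sqrt(3)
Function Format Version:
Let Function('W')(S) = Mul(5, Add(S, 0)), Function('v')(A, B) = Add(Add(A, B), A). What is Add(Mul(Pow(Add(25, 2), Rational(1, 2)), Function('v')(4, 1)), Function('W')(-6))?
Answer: Add(-30, Mul(27, Pow(3, Rational(1, 2)))) ≈ 16.765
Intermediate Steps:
Function('v')(A, B) = Add(B, Mul(2, A))
Function('W')(S) = Mul(5, S)
Add(Mul(Pow(Add(25, 2), Rational(1, 2)), Function('v')(4, 1)), Function('W')(-6)) = Add(Mul(Pow(Add(25, 2), Rational(1, 2)), Add(1, Mul(2, 4))), Mul(5, -6)) = Add(Mul(Pow(27, Rational(1, 2)), Add(1, 8)), -30) = Add(Mul(Mul(3, Pow(3, Rational(1, 2))), 9), -30) = Add(Mul(27, Pow(3, Rational(1, 2))), -30) = Add(-30, Mul(27, Pow(3, Rational(1, 2))))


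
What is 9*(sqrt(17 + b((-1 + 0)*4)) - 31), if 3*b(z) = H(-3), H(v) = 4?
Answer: -279 + 3*sqrt(165) ≈ -240.46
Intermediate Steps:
b(z) = 4/3 (b(z) = (1/3)*4 = 4/3)
9*(sqrt(17 + b((-1 + 0)*4)) - 31) = 9*(sqrt(17 + 4/3) - 31) = 9*(sqrt(55/3) - 31) = 9*(sqrt(165)/3 - 31) = 9*(-31 + sqrt(165)/3) = -279 + 3*sqrt(165)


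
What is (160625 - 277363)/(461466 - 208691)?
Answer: -116738/252775 ≈ -0.46183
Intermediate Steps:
(160625 - 277363)/(461466 - 208691) = -116738/252775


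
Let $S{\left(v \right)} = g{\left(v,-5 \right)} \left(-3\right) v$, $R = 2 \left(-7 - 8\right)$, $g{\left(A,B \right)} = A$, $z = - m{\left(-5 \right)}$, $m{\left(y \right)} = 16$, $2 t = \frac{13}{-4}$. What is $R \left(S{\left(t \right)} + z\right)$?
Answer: $\frac{22965}{32} \approx 717.66$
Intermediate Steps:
$t = - \frac{13}{8}$ ($t = \frac{13 \frac{1}{-4}}{2} = \frac{13 \left(- \frac{1}{4}\right)}{2} = \frac{1}{2} \left(- \frac{13}{4}\right) = - \frac{13}{8} \approx -1.625$)
$z = -16$ ($z = \left(-1\right) 16 = -16$)
$R = -30$ ($R = 2 \left(-15\right) = -30$)
$S{\left(v \right)} = - 3 v^{2}$ ($S{\left(v \right)} = v \left(-3\right) v = - 3 v v = - 3 v^{2}$)
$R \left(S{\left(t \right)} + z\right) = - 30 \left(- 3 \left(- \frac{13}{8}\right)^{2} - 16\right) = - 30 \left(\left(-3\right) \frac{169}{64} - 16\right) = - 30 \left(- \frac{507}{64} - 16\right) = \left(-30\right) \left(- \frac{1531}{64}\right) = \frac{22965}{32}$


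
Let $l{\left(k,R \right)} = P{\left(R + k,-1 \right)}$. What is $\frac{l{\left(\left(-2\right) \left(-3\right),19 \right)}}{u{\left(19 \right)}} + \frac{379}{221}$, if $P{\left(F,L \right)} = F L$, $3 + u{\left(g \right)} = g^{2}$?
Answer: $\frac{130157}{79118} \approx 1.6451$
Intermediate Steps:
$u{\left(g \right)} = -3 + g^{2}$
$l{\left(k,R \right)} = - R - k$ ($l{\left(k,R \right)} = \left(R + k\right) \left(-1\right) = - R - k$)
$\frac{l{\left(\left(-2\right) \left(-3\right),19 \right)}}{u{\left(19 \right)}} + \frac{379}{221} = \frac{\left(-1\right) 19 - \left(-2\right) \left(-3\right)}{-3 + 19^{2}} + \frac{379}{221} = \frac{-19 - 6}{-3 + 361} + 379 \cdot \frac{1}{221} = \frac{-19 - 6}{358} + \frac{379}{221} = \left(-25\right) \frac{1}{358} + \frac{379}{221} = - \frac{25}{358} + \frac{379}{221} = \frac{130157}{79118}$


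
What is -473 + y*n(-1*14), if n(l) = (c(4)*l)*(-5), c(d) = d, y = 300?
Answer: 83527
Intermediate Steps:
n(l) = -20*l (n(l) = (4*l)*(-5) = -20*l)
-473 + y*n(-1*14) = -473 + 300*(-(-20)*14) = -473 + 300*(-20*(-14)) = -473 + 300*280 = -473 + 84000 = 83527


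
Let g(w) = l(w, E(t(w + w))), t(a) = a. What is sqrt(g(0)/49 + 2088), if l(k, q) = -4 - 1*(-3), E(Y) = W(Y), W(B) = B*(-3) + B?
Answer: sqrt(102311)/7 ≈ 45.694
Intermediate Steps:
W(B) = -2*B (W(B) = -3*B + B = -2*B)
E(Y) = -2*Y
l(k, q) = -1 (l(k, q) = -4 + 3 = -1)
g(w) = -1
sqrt(g(0)/49 + 2088) = sqrt(-1/49 + 2088) = sqrt(102311/49) = sqrt(102311)/7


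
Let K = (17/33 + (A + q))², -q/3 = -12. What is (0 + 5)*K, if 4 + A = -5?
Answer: 4122320/1089 ≈ 3785.4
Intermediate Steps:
A = -9 (A = -4 - 5 = -9)
q = 36 (q = -3*(-12) = 36)
K = 824464/1089 (K = (17/33 + (-9 + 36))² = (17*(1/33) + 27)² = (17/33 + 27)² = (908/33)² = 824464/1089 ≈ 757.08)
(0 + 5)*K = (0 + 5)*(824464/1089) = 5*(824464/1089) = 4122320/1089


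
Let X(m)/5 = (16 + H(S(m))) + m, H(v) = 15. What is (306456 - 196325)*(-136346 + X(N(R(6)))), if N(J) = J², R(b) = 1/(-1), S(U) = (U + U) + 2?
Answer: -14998300366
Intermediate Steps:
S(U) = 2 + 2*U (S(U) = 2*U + 2 = 2 + 2*U)
R(b) = -1
X(m) = 155 + 5*m (X(m) = 5*((16 + 15) + m) = 5*(31 + m) = 155 + 5*m)
(306456 - 196325)*(-136346 + X(N(R(6)))) = (306456 - 196325)*(-136346 + (155 + 5*(-1)²)) = 110131*(-136346 + (155 + 5*1)) = 110131*(-136346 + (155 + 5)) = 110131*(-136346 + 160) = 110131*(-136186) = -14998300366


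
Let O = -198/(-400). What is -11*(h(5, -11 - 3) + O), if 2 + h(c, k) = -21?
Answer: 49511/200 ≈ 247.55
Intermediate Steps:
h(c, k) = -23 (h(c, k) = -2 - 21 = -23)
O = 99/200 (O = -198*(-1/400) = 99/200 ≈ 0.49500)
-11*(h(5, -11 - 3) + O) = -11*(-23 + 99/200) = -11*(-4501/200) = 49511/200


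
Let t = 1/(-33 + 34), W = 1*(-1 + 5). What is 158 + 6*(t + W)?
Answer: 188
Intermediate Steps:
W = 4 (W = 1*4 = 4)
t = 1 (t = 1/1 = 1)
158 + 6*(t + W) = 158 + 6*(1 + 4) = 158 + 6*5 = 158 + 30 = 188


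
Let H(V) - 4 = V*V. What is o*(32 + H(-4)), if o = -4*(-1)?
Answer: 208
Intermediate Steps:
H(V) = 4 + V² (H(V) = 4 + V*V = 4 + V²)
o = 4
o*(32 + H(-4)) = 4*(32 + (4 + (-4)²)) = 4*(32 + (4 + 16)) = 4*(32 + 20) = 4*52 = 208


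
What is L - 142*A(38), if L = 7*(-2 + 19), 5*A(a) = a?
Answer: -4801/5 ≈ -960.20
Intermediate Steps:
A(a) = a/5
L = 119 (L = 7*17 = 119)
L - 142*A(38) = 119 - 142*38/5 = 119 - 5396/5 = -4801/5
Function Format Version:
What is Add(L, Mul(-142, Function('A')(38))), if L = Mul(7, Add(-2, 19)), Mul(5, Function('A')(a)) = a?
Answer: Rational(-4801, 5) ≈ -960.20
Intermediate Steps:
Function('A')(a) = Mul(Rational(1, 5), a)
L = 119 (L = Mul(7, 17) = 119)
Add(L, Mul(-142, Function('A')(38))) = Add(119, Mul(-142, Mul(Rational(1, 5), 38))) = Add(119, Mul(-142, Rational(38, 5))) = Add(119, Rational(-5396, 5)) = Rational(-4801, 5)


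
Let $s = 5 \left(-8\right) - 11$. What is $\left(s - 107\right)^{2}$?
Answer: $24964$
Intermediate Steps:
$s = -51$ ($s = -40 - 11 = -51$)
$\left(s - 107\right)^{2} = \left(-51 - 107\right)^{2} = \left(-158\right)^{2} = 24964$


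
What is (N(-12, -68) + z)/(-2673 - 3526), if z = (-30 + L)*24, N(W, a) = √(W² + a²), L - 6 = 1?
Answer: 552/6199 - 4*√298/6199 ≈ 0.077908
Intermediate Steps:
L = 7 (L = 6 + 1 = 7)
z = -552 (z = (-30 + 7)*24 = -23*24 = -552)
(N(-12, -68) + z)/(-2673 - 3526) = (√((-12)² + (-68)²) - 552)/(-2673 - 3526) = (√(144 + 4624) - 552)/(-6199) = (√4768 - 552)*(-1/6199) = (4*√298 - 552)*(-1/6199) = (-552 + 4*√298)*(-1/6199) = 552/6199 - 4*√298/6199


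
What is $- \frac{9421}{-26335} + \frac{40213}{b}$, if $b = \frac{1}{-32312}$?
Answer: $- \frac{34218710269339}{26335} \approx -1.2994 \cdot 10^{9}$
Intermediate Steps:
$b = - \frac{1}{32312} \approx -3.0948 \cdot 10^{-5}$
$- \frac{9421}{-26335} + \frac{40213}{b} = - \frac{9421}{-26335} + \frac{40213}{- \frac{1}{32312}} = \left(-9421\right) \left(- \frac{1}{26335}\right) + 40213 \left(-32312\right) = \frac{9421}{26335} - 1299362456 = - \frac{34218710269339}{26335}$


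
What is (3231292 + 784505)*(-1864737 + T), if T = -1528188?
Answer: -13625298036225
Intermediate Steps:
(3231292 + 784505)*(-1864737 + T) = (3231292 + 784505)*(-1864737 - 1528188) = 4015797*(-3392925) = -13625298036225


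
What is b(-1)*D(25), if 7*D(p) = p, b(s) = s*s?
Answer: 25/7 ≈ 3.5714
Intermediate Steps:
b(s) = s²
D(p) = p/7
b(-1)*D(25) = (-1)²*((⅐)*25) = 1*(25/7) = 25/7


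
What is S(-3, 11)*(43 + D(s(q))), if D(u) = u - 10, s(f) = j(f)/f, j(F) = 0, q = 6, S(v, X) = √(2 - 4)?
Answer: 33*I*√2 ≈ 46.669*I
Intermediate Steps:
S(v, X) = I*√2 (S(v, X) = √(-2) = I*√2)
s(f) = 0 (s(f) = 0/f = 0)
D(u) = -10 + u
S(-3, 11)*(43 + D(s(q))) = (I*√2)*(43 + (-10 + 0)) = (I*√2)*(43 - 10) = (I*√2)*33 = 33*I*√2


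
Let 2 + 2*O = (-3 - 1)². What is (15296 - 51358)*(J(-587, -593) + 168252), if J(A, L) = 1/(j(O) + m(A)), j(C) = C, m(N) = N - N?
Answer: -42472561430/7 ≈ -6.0675e+9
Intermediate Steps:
m(N) = 0
O = 7 (O = -1 + (-3 - 1)²/2 = -1 + (½)*(-4)² = -1 + (½)*16 = -1 + 8 = 7)
J(A, L) = ⅐ (J(A, L) = 1/(7 + 0) = 1/7 = ⅐)
(15296 - 51358)*(J(-587, -593) + 168252) = (15296 - 51358)*(⅐ + 168252) = -36062*1177765/7 = -42472561430/7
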